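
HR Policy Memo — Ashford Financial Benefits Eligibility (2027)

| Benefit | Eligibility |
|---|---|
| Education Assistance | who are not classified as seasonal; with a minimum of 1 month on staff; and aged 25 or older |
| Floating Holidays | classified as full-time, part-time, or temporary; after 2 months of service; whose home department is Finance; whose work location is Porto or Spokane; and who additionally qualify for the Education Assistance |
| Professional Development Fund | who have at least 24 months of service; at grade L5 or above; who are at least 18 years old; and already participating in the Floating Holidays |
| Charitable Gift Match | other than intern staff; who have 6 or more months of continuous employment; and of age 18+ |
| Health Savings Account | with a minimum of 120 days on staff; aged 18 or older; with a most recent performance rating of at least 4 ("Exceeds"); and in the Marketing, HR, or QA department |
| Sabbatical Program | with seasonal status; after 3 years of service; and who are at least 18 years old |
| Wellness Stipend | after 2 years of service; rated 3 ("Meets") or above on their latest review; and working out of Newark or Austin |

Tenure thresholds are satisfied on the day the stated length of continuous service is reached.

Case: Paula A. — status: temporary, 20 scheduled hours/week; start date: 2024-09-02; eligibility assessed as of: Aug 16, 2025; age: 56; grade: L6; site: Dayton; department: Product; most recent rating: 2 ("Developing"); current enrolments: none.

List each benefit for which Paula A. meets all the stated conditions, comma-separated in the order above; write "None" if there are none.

Service from 2024-09-02 to Aug 16, 2025: 348 days.
Education Assistance — status temporary ✓ (not excluded); service 348 days ≥ 1 month (≈30 days) ✓; age 56 ≥ 25 ✓ → eligible.
Floating Holidays — status temporary ✓; service 348 days ≥ 2 months (≈60 days) ✓; dept Product ✗ → not eligible.
Professional Development Fund — service 348 days < 24 months (≈720 days) ✗ → not eligible.
Charitable Gift Match — status temporary ✓ (not excluded); service 348 days ≥ 6 months (≈180 days) ✓; age 56 ≥ 18 ✓ → eligible.
Health Savings Account — service 348 days ≥ 120 days ✓; age 56 ≥ 18 ✓; rating 2 < 4 ✗ → not eligible.
Sabbatical Program — status temporary ✗ (requires seasonal) → not eligible.
Wellness Stipend — service 348 days < 2 years (≈730 days) ✗ → not eligible.

Education Assistance, Charitable Gift Match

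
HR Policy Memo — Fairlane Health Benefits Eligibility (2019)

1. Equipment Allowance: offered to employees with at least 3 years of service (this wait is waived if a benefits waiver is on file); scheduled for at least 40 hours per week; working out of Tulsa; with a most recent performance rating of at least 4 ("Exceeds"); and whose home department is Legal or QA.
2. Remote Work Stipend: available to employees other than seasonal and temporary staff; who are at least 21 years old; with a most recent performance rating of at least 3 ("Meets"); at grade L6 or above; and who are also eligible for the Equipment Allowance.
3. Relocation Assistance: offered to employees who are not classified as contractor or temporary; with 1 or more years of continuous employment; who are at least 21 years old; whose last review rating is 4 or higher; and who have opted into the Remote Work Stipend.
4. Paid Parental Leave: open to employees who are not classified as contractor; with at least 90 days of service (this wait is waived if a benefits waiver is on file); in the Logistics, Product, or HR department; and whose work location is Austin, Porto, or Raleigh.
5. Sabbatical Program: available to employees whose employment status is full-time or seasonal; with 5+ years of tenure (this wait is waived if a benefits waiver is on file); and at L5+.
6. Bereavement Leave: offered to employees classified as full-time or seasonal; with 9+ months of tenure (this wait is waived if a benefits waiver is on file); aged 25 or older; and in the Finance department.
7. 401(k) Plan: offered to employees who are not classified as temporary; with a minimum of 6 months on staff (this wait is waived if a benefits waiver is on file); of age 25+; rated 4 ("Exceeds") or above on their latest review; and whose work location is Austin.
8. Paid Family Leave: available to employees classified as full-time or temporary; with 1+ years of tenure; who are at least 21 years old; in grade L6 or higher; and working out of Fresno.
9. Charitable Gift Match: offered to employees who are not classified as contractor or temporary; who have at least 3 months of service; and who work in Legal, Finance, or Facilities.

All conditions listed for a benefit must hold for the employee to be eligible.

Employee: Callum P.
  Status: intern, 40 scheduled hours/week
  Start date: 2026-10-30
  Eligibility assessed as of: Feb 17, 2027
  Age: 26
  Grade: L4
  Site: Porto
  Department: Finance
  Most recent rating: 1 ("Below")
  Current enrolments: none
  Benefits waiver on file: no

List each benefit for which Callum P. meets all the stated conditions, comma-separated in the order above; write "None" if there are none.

Charitable Gift Match

Service from 2026-10-30 to Feb 17, 2027: 110 days.
Equipment Allowance — no waiver, service 110 days < 3 years (≈1095 days) ✗ → not eligible.
Remote Work Stipend — status intern ✓ (not excluded); age 26 ≥ 21 ✓; rating 1 < 3 ✗ → not eligible.
Relocation Assistance — status intern ✓ (not excluded); service 110 days < 1 year (≈365 days) ✗ → not eligible.
Paid Parental Leave — status intern ✓ (not excluded); no waiver, service 110 days ≥ 90 days ✓; dept Finance ✗ → not eligible.
Sabbatical Program — status intern ✗ (requires full-time or seasonal) → not eligible.
Bereavement Leave — status intern ✗ (requires full-time or seasonal) → not eligible.
401(k) Plan — status intern ✓ (not excluded); no waiver, service 110 days < 6 months (≈180 days) ✗ → not eligible.
Paid Family Leave — status intern ✗ (requires full-time or temporary) → not eligible.
Charitable Gift Match — status intern ✓ (not excluded); service 110 days ≥ 3 months (≈90 days) ✓; dept Finance ✓ → eligible.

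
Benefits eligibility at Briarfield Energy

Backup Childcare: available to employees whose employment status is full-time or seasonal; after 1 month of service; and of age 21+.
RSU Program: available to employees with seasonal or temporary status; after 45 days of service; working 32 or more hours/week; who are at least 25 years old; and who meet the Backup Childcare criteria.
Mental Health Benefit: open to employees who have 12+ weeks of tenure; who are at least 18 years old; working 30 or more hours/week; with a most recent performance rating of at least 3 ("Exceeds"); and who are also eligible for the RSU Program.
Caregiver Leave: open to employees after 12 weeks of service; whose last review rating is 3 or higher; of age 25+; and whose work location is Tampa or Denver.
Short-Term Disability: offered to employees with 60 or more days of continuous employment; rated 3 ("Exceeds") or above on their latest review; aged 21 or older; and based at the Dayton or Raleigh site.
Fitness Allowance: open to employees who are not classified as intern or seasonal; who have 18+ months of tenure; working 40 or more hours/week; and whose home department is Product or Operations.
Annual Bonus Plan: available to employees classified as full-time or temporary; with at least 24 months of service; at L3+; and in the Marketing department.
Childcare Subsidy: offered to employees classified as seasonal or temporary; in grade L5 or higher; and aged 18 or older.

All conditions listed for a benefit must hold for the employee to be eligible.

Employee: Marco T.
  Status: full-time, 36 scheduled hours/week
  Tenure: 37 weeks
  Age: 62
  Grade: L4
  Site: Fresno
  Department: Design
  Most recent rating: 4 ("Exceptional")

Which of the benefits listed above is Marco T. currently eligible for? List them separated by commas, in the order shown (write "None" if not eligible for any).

Backup Childcare

Backup Childcare — status full-time ✓; service 37 weeks ≥ 1 month (≈30 days) ✓; age 62 ≥ 21 ✓ → eligible.
RSU Program — status full-time ✗ (requires seasonal or temporary) → not eligible.
Mental Health Benefit — service 37 weeks ≥ 12 weeks ✓; age 62 ≥ 18 ✓; 36 hrs/wk ≥ 30 ✓; rating 4 ≥ 3 ✓; not eligible for RSU Program ✗ → not eligible.
Caregiver Leave — service 37 weeks ≥ 12 weeks ✓; rating 4 ≥ 3 ✓; age 62 ≥ 25 ✓; site Fresno ✗ (not Tampa or Denver) → not eligible.
Short-Term Disability — service 37 weeks ≥ 60 days ✓; rating 4 ≥ 3 ✓; age 62 ≥ 21 ✓; site Fresno ✗ (not Dayton or Raleigh) → not eligible.
Fitness Allowance — status full-time ✓ (not excluded); service 37 weeks < 18 months (≈540 days) ✗ → not eligible.
Annual Bonus Plan — status full-time ✓; service 37 weeks < 24 months (≈720 days) ✗ → not eligible.
Childcare Subsidy — status full-time ✗ (requires seasonal or temporary) → not eligible.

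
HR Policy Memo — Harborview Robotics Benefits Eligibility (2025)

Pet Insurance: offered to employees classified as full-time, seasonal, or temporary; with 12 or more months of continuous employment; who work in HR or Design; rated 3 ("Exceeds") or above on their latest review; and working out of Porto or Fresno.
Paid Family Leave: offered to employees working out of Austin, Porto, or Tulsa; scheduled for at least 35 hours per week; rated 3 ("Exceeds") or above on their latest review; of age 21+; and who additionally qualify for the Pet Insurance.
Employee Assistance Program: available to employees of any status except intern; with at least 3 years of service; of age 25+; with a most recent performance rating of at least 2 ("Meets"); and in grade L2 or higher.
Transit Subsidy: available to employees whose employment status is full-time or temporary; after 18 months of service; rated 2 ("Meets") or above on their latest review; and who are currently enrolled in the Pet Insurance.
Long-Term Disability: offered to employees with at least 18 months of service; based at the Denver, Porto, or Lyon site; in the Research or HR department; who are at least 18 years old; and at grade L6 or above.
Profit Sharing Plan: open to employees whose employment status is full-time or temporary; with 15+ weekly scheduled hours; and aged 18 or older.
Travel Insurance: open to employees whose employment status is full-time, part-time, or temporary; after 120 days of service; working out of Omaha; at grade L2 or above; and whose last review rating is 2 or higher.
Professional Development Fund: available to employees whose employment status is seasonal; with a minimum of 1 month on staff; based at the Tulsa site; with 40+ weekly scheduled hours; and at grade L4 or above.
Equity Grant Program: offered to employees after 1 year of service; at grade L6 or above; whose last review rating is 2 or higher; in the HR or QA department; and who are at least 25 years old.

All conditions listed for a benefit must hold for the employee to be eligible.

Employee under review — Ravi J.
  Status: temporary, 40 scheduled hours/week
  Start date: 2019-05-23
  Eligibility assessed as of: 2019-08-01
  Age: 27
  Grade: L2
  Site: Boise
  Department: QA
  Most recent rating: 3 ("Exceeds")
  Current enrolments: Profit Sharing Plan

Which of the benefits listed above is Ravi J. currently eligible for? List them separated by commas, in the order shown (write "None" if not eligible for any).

Service from 2019-05-23 to 2019-08-01: 70 days.
Pet Insurance — status temporary ✓; service 70 days < 12 months (≈360 days) ✗ → not eligible.
Paid Family Leave — site Boise ✗ (not Austin, Porto, or Tulsa) → not eligible.
Employee Assistance Program — status temporary ✓ (not excluded); service 70 days < 3 years (≈1095 days) ✗ → not eligible.
Transit Subsidy — status temporary ✓; service 70 days < 18 months (≈540 days) ✗ → not eligible.
Long-Term Disability — service 70 days < 18 months (≈540 days) ✗ → not eligible.
Profit Sharing Plan — status temporary ✓; 40 hrs/wk ≥ 15 ✓; age 27 ≥ 18 ✓ → eligible.
Travel Insurance — status temporary ✓; service 70 days < 120 days ✗ → not eligible.
Professional Development Fund — status temporary ✗ (requires seasonal) → not eligible.
Equity Grant Program — service 70 days < 1 year (≈365 days) ✗ → not eligible.

Profit Sharing Plan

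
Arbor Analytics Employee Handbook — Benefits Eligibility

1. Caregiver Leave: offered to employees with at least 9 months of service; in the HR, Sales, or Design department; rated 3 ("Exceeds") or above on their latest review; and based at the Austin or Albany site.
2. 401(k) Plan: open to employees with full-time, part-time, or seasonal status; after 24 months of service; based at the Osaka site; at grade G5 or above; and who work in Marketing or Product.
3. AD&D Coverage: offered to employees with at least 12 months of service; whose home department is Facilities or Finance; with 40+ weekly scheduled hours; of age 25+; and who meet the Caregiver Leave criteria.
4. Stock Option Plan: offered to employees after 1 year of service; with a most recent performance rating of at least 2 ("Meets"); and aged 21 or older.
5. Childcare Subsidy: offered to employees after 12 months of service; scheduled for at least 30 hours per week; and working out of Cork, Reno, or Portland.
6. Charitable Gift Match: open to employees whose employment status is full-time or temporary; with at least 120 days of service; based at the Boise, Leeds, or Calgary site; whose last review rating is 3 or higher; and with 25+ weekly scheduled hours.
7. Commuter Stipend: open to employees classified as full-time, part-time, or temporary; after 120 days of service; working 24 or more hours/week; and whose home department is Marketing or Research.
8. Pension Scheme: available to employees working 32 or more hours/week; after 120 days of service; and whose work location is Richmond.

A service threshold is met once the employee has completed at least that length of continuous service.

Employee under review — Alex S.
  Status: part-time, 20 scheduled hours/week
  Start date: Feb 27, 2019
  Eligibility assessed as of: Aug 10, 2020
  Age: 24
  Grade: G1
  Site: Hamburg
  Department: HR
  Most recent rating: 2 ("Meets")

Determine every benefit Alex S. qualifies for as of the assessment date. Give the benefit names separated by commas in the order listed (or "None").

Stock Option Plan

Service from Feb 27, 2019 to Aug 10, 2020: 530 days.
Caregiver Leave — service 530 days ≥ 9 months (≈270 days) ✓; dept HR ✓; rating 2 < 3 ✗ → not eligible.
401(k) Plan — status part-time ✓; service 530 days < 24 months (≈720 days) ✗ → not eligible.
AD&D Coverage — service 530 days ≥ 12 months (≈360 days) ✓; dept HR ✗ → not eligible.
Stock Option Plan — service 530 days ≥ 1 year (≈365 days) ✓; rating 2 ≥ 2 ✓; age 24 ≥ 21 ✓ → eligible.
Childcare Subsidy — service 530 days ≥ 12 months (≈360 days) ✓; 20 hrs/wk < 30 ✗ → not eligible.
Charitable Gift Match — status part-time ✗ (requires full-time or temporary) → not eligible.
Commuter Stipend — status part-time ✓; service 530 days ≥ 120 days ✓; 20 hrs/wk < 24 ✗ → not eligible.
Pension Scheme — 20 hrs/wk < 32 ✗ → not eligible.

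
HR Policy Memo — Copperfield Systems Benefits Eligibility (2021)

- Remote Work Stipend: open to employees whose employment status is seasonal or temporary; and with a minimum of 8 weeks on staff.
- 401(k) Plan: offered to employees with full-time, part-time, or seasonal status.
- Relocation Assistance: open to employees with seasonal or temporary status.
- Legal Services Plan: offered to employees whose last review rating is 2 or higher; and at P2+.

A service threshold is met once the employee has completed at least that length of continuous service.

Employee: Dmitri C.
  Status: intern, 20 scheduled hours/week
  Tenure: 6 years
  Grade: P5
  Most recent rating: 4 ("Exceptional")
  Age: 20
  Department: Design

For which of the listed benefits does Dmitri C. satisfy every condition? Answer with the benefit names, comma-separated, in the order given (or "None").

Remote Work Stipend — status intern ✗ (requires seasonal or temporary) → not eligible.
401(k) Plan — status intern ✗ (requires full-time, part-time, or seasonal) → not eligible.
Relocation Assistance — status intern ✗ (requires seasonal or temporary) → not eligible.
Legal Services Plan — rating 4 ≥ 2 ✓; grade P5 ≥ P2 ✓ → eligible.

Legal Services Plan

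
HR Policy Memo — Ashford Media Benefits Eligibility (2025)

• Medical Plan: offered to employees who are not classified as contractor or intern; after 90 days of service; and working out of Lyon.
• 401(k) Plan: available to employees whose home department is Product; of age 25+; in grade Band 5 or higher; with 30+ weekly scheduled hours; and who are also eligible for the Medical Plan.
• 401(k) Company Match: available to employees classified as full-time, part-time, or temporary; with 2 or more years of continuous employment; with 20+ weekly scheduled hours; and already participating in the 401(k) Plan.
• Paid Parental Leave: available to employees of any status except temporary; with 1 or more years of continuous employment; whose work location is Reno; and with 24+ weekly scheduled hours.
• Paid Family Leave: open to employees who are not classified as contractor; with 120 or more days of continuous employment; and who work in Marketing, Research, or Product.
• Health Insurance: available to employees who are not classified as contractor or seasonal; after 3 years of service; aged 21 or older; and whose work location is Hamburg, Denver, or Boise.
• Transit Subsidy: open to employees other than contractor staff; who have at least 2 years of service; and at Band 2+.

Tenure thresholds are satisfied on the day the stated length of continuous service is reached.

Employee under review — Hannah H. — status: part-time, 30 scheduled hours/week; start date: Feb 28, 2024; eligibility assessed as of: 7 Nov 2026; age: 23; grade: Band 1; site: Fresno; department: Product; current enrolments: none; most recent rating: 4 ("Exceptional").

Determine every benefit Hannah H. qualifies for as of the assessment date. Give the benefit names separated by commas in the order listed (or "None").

Paid Family Leave

Service from Feb 28, 2024 to 7 Nov 2026: 983 days.
Medical Plan — status part-time ✓ (not excluded); service 983 days ≥ 90 days ✓; site Fresno ✗ (not Lyon) → not eligible.
401(k) Plan — dept Product ✓; age 23 < 25 ✗ → not eligible.
401(k) Company Match — status part-time ✓; service 983 days ≥ 2 years (≈730 days) ✓; 30 hrs/wk ≥ 20 ✓; not enrolled in 401(k) Plan ✗ → not eligible.
Paid Parental Leave — status part-time ✓ (not excluded); service 983 days ≥ 1 year (≈365 days) ✓; site Fresno ✗ (not Reno) → not eligible.
Paid Family Leave — status part-time ✓ (not excluded); service 983 days ≥ 120 days ✓; dept Product ✓ → eligible.
Health Insurance — status part-time ✓ (not excluded); service 983 days < 3 years (≈1095 days) ✗ → not eligible.
Transit Subsidy — status part-time ✓ (not excluded); service 983 days ≥ 2 years (≈730 days) ✓; grade Band 1 < Band 2 ✗ → not eligible.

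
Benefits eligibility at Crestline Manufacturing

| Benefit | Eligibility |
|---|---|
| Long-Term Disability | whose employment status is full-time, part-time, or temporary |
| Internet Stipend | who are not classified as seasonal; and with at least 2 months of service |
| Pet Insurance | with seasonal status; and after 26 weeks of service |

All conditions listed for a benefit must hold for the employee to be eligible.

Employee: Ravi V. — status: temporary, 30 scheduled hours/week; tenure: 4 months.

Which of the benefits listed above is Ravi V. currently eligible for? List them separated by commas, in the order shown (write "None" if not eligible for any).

Long-Term Disability — status temporary ✓ → eligible.
Internet Stipend — status temporary ✓ (not excluded); service 4 months ≥ 2 months ✓ → eligible.
Pet Insurance — status temporary ✗ (requires seasonal) → not eligible.

Long-Term Disability, Internet Stipend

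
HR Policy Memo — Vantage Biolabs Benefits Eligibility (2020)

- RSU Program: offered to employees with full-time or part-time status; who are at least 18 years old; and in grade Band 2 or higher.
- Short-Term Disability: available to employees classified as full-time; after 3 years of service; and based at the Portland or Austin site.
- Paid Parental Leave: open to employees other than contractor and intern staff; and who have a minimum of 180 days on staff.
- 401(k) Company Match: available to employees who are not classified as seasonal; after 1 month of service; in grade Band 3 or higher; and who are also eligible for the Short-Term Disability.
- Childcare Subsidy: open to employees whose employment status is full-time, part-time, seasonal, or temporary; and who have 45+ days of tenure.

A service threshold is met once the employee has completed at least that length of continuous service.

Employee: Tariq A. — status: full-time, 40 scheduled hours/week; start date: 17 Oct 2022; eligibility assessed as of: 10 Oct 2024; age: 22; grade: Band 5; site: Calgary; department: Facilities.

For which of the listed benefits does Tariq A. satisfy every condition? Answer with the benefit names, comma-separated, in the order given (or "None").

Service from 17 Oct 2022 to 10 Oct 2024: 724 days.
RSU Program — status full-time ✓; age 22 ≥ 18 ✓; grade Band 5 ≥ Band 2 ✓ → eligible.
Short-Term Disability — status full-time ✓; service 724 days < 3 years (≈1095 days) ✗ → not eligible.
Paid Parental Leave — status full-time ✓ (not excluded); service 724 days ≥ 180 days ✓ → eligible.
401(k) Company Match — status full-time ✓ (not excluded); service 724 days ≥ 1 month (≈30 days) ✓; grade Band 5 ≥ Band 3 ✓; not eligible for Short-Term Disability ✗ → not eligible.
Childcare Subsidy — status full-time ✓; service 724 days ≥ 45 days ✓ → eligible.

RSU Program, Paid Parental Leave, Childcare Subsidy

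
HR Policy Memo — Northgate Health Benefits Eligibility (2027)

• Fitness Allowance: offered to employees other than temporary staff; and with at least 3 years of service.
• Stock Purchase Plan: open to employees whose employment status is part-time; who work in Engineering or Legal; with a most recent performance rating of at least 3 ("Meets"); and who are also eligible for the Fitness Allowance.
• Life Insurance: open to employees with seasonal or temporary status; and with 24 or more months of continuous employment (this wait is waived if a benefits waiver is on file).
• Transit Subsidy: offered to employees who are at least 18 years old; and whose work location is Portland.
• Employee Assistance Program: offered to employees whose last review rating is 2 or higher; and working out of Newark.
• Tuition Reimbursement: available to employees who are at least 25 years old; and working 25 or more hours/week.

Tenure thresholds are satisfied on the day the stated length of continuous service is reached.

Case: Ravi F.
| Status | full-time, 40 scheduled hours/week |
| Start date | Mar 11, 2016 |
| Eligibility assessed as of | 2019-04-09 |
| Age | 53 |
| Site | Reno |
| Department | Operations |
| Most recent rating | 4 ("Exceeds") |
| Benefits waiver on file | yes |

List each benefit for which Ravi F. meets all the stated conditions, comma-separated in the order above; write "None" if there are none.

Service from Mar 11, 2016 to 2019-04-09: 1124 days.
Fitness Allowance — status full-time ✓ (not excluded); service 1124 days ≥ 3 years (≈1095 days) ✓ → eligible.
Stock Purchase Plan — status full-time ✗ (requires part-time) → not eligible.
Life Insurance — status full-time ✗ (requires seasonal or temporary) → not eligible.
Transit Subsidy — age 53 ≥ 18 ✓; site Reno ✗ (not Portland) → not eligible.
Employee Assistance Program — rating 4 ≥ 2 ✓; site Reno ✗ (not Newark) → not eligible.
Tuition Reimbursement — age 53 ≥ 25 ✓; 40 hrs/wk ≥ 25 ✓ → eligible.

Fitness Allowance, Tuition Reimbursement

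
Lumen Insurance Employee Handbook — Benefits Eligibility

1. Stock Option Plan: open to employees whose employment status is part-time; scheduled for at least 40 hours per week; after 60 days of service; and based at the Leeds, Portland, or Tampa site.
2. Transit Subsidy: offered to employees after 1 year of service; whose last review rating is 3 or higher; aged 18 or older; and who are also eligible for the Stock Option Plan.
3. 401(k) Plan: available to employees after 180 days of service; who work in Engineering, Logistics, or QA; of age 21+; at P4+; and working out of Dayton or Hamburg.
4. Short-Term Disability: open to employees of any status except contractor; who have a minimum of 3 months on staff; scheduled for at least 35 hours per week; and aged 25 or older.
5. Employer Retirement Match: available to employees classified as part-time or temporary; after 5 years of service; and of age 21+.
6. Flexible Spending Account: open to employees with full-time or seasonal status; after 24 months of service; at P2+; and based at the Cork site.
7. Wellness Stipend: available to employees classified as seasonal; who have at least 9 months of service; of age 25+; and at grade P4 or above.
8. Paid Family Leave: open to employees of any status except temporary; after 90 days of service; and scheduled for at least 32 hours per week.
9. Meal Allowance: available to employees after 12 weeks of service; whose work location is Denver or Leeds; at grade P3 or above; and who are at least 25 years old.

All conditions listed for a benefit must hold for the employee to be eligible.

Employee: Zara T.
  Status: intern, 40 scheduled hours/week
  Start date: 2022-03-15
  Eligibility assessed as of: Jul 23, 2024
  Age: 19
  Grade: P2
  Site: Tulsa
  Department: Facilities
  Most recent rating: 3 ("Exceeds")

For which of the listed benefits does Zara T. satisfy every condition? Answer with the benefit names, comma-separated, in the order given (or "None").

Paid Family Leave

Service from 2022-03-15 to Jul 23, 2024: 861 days.
Stock Option Plan — status intern ✗ (requires part-time) → not eligible.
Transit Subsidy — service 861 days ≥ 1 year (≈365 days) ✓; rating 3 ≥ 3 ✓; age 19 ≥ 18 ✓; not eligible for Stock Option Plan ✗ → not eligible.
401(k) Plan — service 861 days ≥ 180 days ✓; dept Facilities ✗ → not eligible.
Short-Term Disability — status intern ✓ (not excluded); service 861 days ≥ 3 months (≈90 days) ✓; 40 hrs/wk ≥ 35 ✓; age 19 < 25 ✗ → not eligible.
Employer Retirement Match — status intern ✗ (requires part-time or temporary) → not eligible.
Flexible Spending Account — status intern ✗ (requires full-time or seasonal) → not eligible.
Wellness Stipend — status intern ✗ (requires seasonal) → not eligible.
Paid Family Leave — status intern ✓ (not excluded); service 861 days ≥ 90 days ✓; 40 hrs/wk ≥ 32 ✓ → eligible.
Meal Allowance — service 861 days ≥ 12 weeks (≈84 days) ✓; site Tulsa ✗ (not Denver or Leeds) → not eligible.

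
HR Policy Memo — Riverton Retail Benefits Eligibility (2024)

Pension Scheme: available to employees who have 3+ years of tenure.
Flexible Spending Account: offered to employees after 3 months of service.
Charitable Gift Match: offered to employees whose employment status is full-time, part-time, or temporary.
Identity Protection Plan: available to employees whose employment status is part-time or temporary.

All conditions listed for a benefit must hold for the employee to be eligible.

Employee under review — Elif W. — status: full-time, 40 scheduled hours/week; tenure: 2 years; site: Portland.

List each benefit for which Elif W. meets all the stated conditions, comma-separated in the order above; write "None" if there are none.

Flexible Spending Account, Charitable Gift Match

Pension Scheme — service 2 years < 3 years ✗ → not eligible.
Flexible Spending Account — service 2 years ≥ 3 months (≈90 days) ✓ → eligible.
Charitable Gift Match — status full-time ✓ → eligible.
Identity Protection Plan — status full-time ✗ (requires part-time or temporary) → not eligible.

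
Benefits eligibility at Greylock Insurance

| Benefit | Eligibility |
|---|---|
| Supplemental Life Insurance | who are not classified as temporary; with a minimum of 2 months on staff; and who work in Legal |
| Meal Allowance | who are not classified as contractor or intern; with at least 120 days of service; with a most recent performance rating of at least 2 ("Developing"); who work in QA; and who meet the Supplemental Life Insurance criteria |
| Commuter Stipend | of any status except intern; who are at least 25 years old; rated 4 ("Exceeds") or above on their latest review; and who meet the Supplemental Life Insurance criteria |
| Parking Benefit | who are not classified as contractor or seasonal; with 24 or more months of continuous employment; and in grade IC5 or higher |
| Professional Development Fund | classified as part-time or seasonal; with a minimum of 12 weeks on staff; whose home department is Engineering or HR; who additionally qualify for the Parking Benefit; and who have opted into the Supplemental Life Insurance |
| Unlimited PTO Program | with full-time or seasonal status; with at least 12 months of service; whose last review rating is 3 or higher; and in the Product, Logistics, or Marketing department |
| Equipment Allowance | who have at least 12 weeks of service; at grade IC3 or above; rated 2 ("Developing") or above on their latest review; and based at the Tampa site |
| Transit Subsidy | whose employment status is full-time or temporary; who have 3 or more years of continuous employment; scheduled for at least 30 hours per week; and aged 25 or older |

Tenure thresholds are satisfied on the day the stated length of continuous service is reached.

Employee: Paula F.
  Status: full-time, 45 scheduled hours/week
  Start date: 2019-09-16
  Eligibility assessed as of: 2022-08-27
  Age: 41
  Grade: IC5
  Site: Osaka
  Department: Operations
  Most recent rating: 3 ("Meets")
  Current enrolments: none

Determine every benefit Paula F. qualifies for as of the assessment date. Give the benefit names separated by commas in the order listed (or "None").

Service from 2019-09-16 to 2022-08-27: 1076 days.
Supplemental Life Insurance — status full-time ✓ (not excluded); service 1076 days ≥ 2 months (≈60 days) ✓; dept Operations ✗ → not eligible.
Meal Allowance — status full-time ✓ (not excluded); service 1076 days ≥ 120 days ✓; rating 3 ≥ 2 ✓; dept Operations ✗ → not eligible.
Commuter Stipend — status full-time ✓ (not excluded); age 41 ≥ 25 ✓; rating 3 < 4 ✗ → not eligible.
Parking Benefit — status full-time ✓ (not excluded); service 1076 days ≥ 24 months (≈720 days) ✓; grade IC5 ≥ IC5 ✓ → eligible.
Professional Development Fund — status full-time ✗ (requires part-time or seasonal) → not eligible.
Unlimited PTO Program — status full-time ✓; service 1076 days ≥ 12 months (≈360 days) ✓; rating 3 ≥ 3 ✓; dept Operations ✗ → not eligible.
Equipment Allowance — service 1076 days ≥ 12 weeks (≈84 days) ✓; grade IC5 ≥ IC3 ✓; rating 3 ≥ 2 ✓; site Osaka ✗ (not Tampa) → not eligible.
Transit Subsidy — status full-time ✓; service 1076 days < 3 years (≈1095 days) ✗ → not eligible.

Parking Benefit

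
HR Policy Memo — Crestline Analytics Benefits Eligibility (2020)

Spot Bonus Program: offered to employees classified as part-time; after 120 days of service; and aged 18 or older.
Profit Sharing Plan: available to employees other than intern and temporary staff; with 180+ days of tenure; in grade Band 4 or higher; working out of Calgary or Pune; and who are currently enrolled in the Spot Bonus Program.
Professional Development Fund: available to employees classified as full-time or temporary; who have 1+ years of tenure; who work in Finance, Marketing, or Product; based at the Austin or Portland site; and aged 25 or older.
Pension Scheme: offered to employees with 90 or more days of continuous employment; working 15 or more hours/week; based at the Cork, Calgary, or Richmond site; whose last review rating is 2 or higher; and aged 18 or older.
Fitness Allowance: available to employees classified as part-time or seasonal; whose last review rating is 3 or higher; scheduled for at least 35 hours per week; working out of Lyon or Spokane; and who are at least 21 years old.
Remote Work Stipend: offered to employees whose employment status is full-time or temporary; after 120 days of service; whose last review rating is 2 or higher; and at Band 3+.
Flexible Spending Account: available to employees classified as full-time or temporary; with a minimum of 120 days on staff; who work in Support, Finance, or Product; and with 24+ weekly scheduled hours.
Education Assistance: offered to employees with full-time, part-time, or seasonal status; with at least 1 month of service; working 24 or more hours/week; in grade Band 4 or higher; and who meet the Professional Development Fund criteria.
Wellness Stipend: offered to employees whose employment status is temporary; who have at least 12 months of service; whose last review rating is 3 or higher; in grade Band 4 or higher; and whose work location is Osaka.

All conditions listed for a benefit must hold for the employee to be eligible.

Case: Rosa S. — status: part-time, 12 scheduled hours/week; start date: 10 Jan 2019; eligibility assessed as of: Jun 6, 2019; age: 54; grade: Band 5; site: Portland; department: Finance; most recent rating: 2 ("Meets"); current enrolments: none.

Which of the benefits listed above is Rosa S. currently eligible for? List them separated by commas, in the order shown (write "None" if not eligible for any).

Service from 10 Jan 2019 to Jun 6, 2019: 147 days.
Spot Bonus Program — status part-time ✓; service 147 days ≥ 120 days ✓; age 54 ≥ 18 ✓ → eligible.
Profit Sharing Plan — status part-time ✓ (not excluded); service 147 days < 180 days ✗ → not eligible.
Professional Development Fund — status part-time ✗ (requires full-time or temporary) → not eligible.
Pension Scheme — service 147 days ≥ 90 days ✓; 12 hrs/wk < 15 ✗ → not eligible.
Fitness Allowance — status part-time ✓; rating 2 < 3 ✗ → not eligible.
Remote Work Stipend — status part-time ✗ (requires full-time or temporary) → not eligible.
Flexible Spending Account — status part-time ✗ (requires full-time or temporary) → not eligible.
Education Assistance — status part-time ✓; service 147 days ≥ 1 month (≈30 days) ✓; 12 hrs/wk < 24 ✗ → not eligible.
Wellness Stipend — status part-time ✗ (requires temporary) → not eligible.

Spot Bonus Program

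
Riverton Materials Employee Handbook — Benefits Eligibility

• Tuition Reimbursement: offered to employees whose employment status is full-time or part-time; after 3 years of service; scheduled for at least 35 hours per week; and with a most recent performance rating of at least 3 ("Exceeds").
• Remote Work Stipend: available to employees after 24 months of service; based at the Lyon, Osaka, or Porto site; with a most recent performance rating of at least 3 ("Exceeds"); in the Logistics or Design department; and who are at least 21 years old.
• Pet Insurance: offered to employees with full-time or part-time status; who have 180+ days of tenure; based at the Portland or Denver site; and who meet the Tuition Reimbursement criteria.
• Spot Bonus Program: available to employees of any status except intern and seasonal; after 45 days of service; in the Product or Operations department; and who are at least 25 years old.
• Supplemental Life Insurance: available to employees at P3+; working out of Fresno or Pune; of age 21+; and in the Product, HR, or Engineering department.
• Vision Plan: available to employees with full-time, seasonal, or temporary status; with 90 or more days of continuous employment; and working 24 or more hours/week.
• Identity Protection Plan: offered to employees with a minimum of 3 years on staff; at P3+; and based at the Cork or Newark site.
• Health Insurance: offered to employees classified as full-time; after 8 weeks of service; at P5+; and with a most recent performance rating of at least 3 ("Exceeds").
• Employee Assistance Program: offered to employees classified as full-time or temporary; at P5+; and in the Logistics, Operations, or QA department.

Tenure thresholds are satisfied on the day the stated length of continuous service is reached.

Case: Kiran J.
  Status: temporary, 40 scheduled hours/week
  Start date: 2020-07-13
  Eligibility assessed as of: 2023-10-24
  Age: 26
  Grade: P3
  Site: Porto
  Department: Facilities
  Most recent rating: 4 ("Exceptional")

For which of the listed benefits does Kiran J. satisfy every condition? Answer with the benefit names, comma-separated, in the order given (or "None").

Service from 2020-07-13 to 2023-10-24: 1198 days.
Tuition Reimbursement — status temporary ✗ (requires full-time or part-time) → not eligible.
Remote Work Stipend — service 1198 days ≥ 24 months (≈720 days) ✓; site Porto ✓; rating 4 ≥ 3 ✓; dept Facilities ✗ → not eligible.
Pet Insurance — status temporary ✗ (requires full-time or part-time) → not eligible.
Spot Bonus Program — status temporary ✓ (not excluded); service 1198 days ≥ 45 days ✓; dept Facilities ✗ → not eligible.
Supplemental Life Insurance — grade P3 ≥ P3 ✓; site Porto ✗ (not Fresno or Pune) → not eligible.
Vision Plan — status temporary ✓; service 1198 days ≥ 90 days ✓; 40 hrs/wk ≥ 24 ✓ → eligible.
Identity Protection Plan — service 1198 days ≥ 3 years (≈1095 days) ✓; grade P3 ≥ P3 ✓; site Porto ✗ (not Cork or Newark) → not eligible.
Health Insurance — status temporary ✗ (requires full-time) → not eligible.
Employee Assistance Program — status temporary ✓; grade P3 < P5 ✗ → not eligible.

Vision Plan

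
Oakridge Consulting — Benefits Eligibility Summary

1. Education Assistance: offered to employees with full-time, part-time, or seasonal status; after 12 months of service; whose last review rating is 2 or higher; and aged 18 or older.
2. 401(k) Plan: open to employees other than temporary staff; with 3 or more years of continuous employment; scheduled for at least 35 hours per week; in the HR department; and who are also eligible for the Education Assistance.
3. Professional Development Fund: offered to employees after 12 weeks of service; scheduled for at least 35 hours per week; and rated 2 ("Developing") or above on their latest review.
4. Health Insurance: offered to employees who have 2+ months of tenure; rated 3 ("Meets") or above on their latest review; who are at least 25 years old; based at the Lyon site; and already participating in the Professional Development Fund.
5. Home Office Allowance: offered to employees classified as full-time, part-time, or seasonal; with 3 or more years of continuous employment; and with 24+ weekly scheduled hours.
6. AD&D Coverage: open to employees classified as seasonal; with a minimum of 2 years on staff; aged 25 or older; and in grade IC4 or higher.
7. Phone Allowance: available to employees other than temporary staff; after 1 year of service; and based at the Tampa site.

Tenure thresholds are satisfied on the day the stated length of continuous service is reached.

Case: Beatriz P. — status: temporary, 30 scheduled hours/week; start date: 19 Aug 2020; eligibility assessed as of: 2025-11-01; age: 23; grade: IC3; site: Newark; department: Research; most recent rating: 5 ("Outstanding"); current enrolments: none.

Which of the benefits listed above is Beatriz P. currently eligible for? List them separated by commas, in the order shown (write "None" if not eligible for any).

None

Service from 19 Aug 2020 to 2025-11-01: 1900 days.
Education Assistance — status temporary ✗ (requires full-time, part-time, or seasonal) → not eligible.
401(k) Plan — status temporary ✗ (excluded) → not eligible.
Professional Development Fund — service 1900 days ≥ 12 weeks (≈84 days) ✓; 30 hrs/wk < 35 ✗ → not eligible.
Health Insurance — service 1900 days ≥ 2 months (≈60 days) ✓; rating 5 ≥ 3 ✓; age 23 < 25 ✗ → not eligible.
Home Office Allowance — status temporary ✗ (requires full-time, part-time, or seasonal) → not eligible.
AD&D Coverage — status temporary ✗ (requires seasonal) → not eligible.
Phone Allowance — status temporary ✗ (excluded) → not eligible.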